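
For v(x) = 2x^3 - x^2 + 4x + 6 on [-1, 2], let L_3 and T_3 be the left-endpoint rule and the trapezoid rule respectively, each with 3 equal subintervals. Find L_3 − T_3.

-13.5

L_3 = 16.
T_3 = 29.5.
L_3 − T_3 = -13.5.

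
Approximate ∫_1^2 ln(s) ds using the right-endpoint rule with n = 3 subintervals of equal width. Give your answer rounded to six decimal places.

0.497218

Δs = (2 − 1)/3 = 1/3.
Right endpoints: 4/3, 5/3, 2.
f(4/3) ≈ 0.287682, f(5/3) ≈ 0.510826, f(2) ≈ 0.693147.
Sum = Δs · [f(4/3) + f(5/3) + f(2)].
Sum ≈ 0.497218.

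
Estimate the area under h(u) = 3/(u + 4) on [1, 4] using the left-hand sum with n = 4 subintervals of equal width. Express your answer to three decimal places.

Δu = (4 − 1)/4 = 0.75.
Left endpoints: 1, 1.75, 2.5, 3.25.
h(1) = 0.6, h(1.75) = 12/23, h(2.5) = 6/13, h(3.25) = 12/29.
Sum = Δu · [h(1) + h(1.75) + h(2.5) + h(3.25)].
Sum ≈ 1.498.

1.498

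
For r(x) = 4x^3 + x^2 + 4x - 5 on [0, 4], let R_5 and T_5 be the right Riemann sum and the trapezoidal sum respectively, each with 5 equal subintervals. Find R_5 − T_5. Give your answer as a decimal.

R_5 = 415.2.
T_5 = 300.
R_5 − T_5 = 115.2.

115.2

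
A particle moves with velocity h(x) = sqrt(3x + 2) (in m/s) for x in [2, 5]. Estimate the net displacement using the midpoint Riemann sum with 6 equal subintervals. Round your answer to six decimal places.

10.549593

Δx = (5 − 2)/6 = 0.5.
Midpoints: 2.25, 2.75, 3.25, 3.75, 4.25, 4.75.
h(2.25) ≈ 2.958040, h(2.75) ≈ 3.201562, h(3.25) ≈ 3.427827, h(3.75) ≈ 3.640055, h(4.25) ≈ 3.840573, h(4.75) ≈ 4.031129.
Sum = Δx · [h(2.25) + h(2.75) + h(3.25) + ...].
Sum ≈ 10.549593.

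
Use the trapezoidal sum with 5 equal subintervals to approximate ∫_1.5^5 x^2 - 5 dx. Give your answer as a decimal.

Δx = (5 − 1.5)/5 = 0.7.
f(1.5) = -2.75, f(2.2) = -0.16, f(2.9) = 3.41, f(3.6) = 7.96, f(4.3) = 13.49, f(5) = 20.
T_5 = (Δx/2)·[f(x_0) + 2f(x_1) + ... + 2f(x_{4}) + f(x_5)].
Sum = 23.3275.

23.3275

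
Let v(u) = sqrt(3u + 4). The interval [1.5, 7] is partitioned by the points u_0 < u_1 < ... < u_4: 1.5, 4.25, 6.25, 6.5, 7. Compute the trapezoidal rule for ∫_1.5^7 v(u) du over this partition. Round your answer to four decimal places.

22.1627

Subinterval widths: 2.75, 2, 0.25, 0.5.
v(1.5) ≈ 2.9155, v(4.25) ≈ 4.0927, v(6.25) ≈ 4.7697, v(6.5) ≈ 4.8477, v(7) ≈ 5.0000.
On each subinterval the trapezoid contributes (Δu_i/2)·[v(u_{i-1}) + v(u_i)].
Sum ≈ 22.1627.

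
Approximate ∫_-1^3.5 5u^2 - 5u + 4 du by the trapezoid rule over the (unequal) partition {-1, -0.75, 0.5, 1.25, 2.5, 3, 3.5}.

Subinterval widths: 0.25, 1.25, 0.75, 1.25, 0.5, 0.5.
f(-1) = 14, f(-0.75) = 10.5625, f(0.5) = 2.75, f(1.25) = 5.5625, f(2.5) = 22.75, f(3) = 34, f(3.5) = 47.75.
On each subinterval the trapezoid contributes (Δu_i/2)·[f(u_{i-1}) + f(u_i)].
Sum = 66.828125.

66.828125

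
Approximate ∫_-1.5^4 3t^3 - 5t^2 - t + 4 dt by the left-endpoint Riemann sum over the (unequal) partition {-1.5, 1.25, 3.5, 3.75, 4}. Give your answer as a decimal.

-2.859375

Subinterval widths: 2.75, 2.25, 0.25, 0.25.
Left endpoints: -1.5, 1.25, 3.5, 3.75.
f(-1.5) = -15.875, f(1.25) = 0.796875, f(3.5) = 67.875, f(3.75) = 88.140625.
Sum = Σ Δt_i · f(t_i).
Sum = -2.859375.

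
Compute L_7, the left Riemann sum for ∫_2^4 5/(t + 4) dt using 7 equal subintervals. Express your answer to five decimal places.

Δt = (4 − 2)/7 = 2/7.
Left endpoints: 2, 16/7, 18/7, 20/7, 22/7, 24/7, 26/7.
f(2) = 5/6, f(16/7) = 35/44, f(18/7) = 35/46, f(20/7) = 35/48, f(22/7) = 0.7, f(24/7) = 35/52, f(26/7) = 35/54.
Sum = Δt · [f(2) + f(16/7) + f(18/7) + ...].
Sum ≈ 1.46859.

1.46859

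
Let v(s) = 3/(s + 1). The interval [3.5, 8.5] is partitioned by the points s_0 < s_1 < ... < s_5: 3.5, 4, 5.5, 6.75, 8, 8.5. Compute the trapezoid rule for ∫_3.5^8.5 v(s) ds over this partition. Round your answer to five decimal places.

Subinterval widths: 0.5, 1.5, 1.25, 1.25, 0.5.
v(3.5) = 2/3, v(4) = 0.6, v(5.5) = 6/13, v(6.75) = 12/31, v(8) = 1/3, v(8.5) = 6/19.
On each subinterval the trapezoid contributes (Δs_i/2)·[v(s_{i-1}) + v(s_i)].
Sum ≈ 2.25577.

2.25577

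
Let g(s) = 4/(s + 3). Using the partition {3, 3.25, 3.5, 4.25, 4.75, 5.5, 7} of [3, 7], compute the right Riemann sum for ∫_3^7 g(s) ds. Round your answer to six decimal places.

1.938645

Subinterval widths: 0.25, 0.25, 0.75, 0.5, 0.75, 1.5.
Right endpoints: 3.25, 3.5, 4.25, 4.75, 5.5, 7.
g(3.25) = 0.64, g(3.5) = 8/13, g(4.25) = 16/29, g(4.75) = 16/31, g(5.5) = 8/17, g(7) = 0.4.
Sum = Σ Δs_i · g(s_i).
Sum ≈ 1.938645.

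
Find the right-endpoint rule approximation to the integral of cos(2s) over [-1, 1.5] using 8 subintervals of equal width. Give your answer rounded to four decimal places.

0.4183

Δs = (1.5 − (-1))/8 = 0.3125.
Right endpoints: -0.6875, -0.375, -0.0625, 0.25, 0.5625, 0.875, 1.1875, 1.5.
f(-0.6875) ≈ 0.1945, f(-0.375) ≈ 0.7317, f(-0.0625) ≈ 0.9922, f(0.25) ≈ 0.8776, f(0.5625) ≈ 0.4312, f(0.875) ≈ -0.1782, f(1.1875) ≈ -0.7203, f(1.5) ≈ -0.9900.
Sum = Δs · [f(-0.6875) + f(-0.375) + f(-0.0625) + ...].
Sum ≈ 0.4183.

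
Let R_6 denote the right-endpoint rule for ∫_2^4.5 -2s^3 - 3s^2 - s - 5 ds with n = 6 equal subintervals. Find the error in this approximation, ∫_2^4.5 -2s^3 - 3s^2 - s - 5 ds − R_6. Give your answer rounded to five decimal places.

46.94010

Exact integral: ∫_2^4.5 f(s) ds = -300.78125.
R_6 ≈ -347.7213542.
Error ≈ -300.78125 − (-347.7213542) ≈ 46.94010.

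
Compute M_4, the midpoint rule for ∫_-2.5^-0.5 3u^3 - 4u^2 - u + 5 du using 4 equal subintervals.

Δu = (-0.5 − (-2.5))/4 = 0.5.
Midpoints: -2.25, -1.75, -1.25, -0.75.
f(-2.25) = -47.171875, f(-1.75) = -21.578125, f(-1.25) = -5.859375, f(-0.75) = 2.234375.
Sum = Δu · [f(-2.25) + f(-1.75) + f(-1.25) + f(-0.75)].
Sum = -36.1875.

-36.1875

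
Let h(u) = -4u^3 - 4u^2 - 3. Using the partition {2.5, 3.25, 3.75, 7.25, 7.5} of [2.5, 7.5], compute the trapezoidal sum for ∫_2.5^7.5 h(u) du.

Subinterval widths: 0.75, 0.5, 3.5, 0.25.
h(2.5) = -90.5, h(3.25) = -182.5625, h(3.75) = -270.1875, h(7.25) = -1737.5625, h(7.5) = -1915.5.
On each subinterval the trapezoid contributes (Δu_i/2)·[h(u_{i-1}) + h(u_i)].
Sum = -4185.78125.

-4185.78125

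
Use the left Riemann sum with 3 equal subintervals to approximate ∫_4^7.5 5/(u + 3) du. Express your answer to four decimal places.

2.1726

Δu = (7.5 − 4)/3 = 7/6.
Left endpoints: 4, 31/6, 19/3.
f(4) = 5/7, f(31/6) = 30/49, f(19/3) = 15/28.
Sum = Δu · [f(4) + f(31/6) + f(19/3)].
Sum ≈ 2.1726.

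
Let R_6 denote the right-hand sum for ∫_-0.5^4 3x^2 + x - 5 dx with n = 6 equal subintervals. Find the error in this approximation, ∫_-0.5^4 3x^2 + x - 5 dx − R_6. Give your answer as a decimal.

Exact integral: ∫_-0.5^4 f(x) dx = 49.5.
R_6 = 70.171875.
Error = 49.5 − 70.171875 = -20.671875.

-20.671875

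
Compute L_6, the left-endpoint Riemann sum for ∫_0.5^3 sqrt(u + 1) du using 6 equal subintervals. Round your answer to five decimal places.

Δu = (3 − 0.5)/6 = 5/12.
Left endpoints: 0.5, 11/12, 4/3, 1.75, 13/6, 31/12.
f(0.5) ≈ 1.22474, f(11/12) ≈ 1.38444, f(4/3) ≈ 1.52753, f(1.75) ≈ 1.65831, f(13/6) ≈ 1.77951, f(31/12) ≈ 1.89297.
Sum = Δu · [f(0.5) + f(11/12) + f(4/3) + ...].
Sum ≈ 3.94479.

3.94479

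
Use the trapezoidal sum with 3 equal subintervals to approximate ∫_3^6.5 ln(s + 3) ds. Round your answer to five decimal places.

Δs = (6.5 − 3)/3 = 7/6.
f(3) ≈ 1.79176, f(25/6) ≈ 1.96944, f(16/3) ≈ 2.12026, f(6.5) ≈ 2.25129.
T_3 = (Δs/2)·[f(s_0) + 2f(s_1) + 2f(s_2) + f(s_3)].
Sum ≈ 7.12977.

7.12977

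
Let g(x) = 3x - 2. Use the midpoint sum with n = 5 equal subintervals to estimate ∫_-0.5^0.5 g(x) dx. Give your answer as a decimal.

Δx = (0.5 − (-0.5))/5 = 0.2.
Midpoints: -0.4, -0.2, 0, 0.2, 0.4.
g(-0.4) = -3.2, g(-0.2) = -2.6, g(0) = -2, g(0.2) = -1.4, g(0.4) = -0.8.
Sum = Δx · [g(-0.4) + g(-0.2) + g(0) + g(0.2) + g(0.4)].
Sum = -2.

-2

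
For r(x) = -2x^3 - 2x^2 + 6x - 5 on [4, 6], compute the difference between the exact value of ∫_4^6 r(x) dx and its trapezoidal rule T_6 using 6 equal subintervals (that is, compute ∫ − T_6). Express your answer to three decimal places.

Exact integral: ∫_4^6 r(x) dx ≈ -571.33333.
T_6 ≈ -572.51852.
Error ≈ -571.33333 − (-572.51852) ≈ 1.185.

1.185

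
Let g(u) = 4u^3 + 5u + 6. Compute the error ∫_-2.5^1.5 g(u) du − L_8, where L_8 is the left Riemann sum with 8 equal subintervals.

25

Exact integral: ∫_-2.5^1.5 g(u) du = -20.
L_8 = -45.
Error = -20 − (-45) = 25.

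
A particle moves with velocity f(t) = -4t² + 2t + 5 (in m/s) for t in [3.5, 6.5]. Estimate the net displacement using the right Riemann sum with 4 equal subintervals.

-307.875

Δt = (6.5 − 3.5)/4 = 0.75.
Right endpoints: 4.25, 5, 5.75, 6.5.
f(4.25) = -58.75, f(5) = -85, f(5.75) = -115.75, f(6.5) = -151.
Sum = Δt · [f(4.25) + f(5) + f(5.75) + f(6.5)].
Sum = -307.875.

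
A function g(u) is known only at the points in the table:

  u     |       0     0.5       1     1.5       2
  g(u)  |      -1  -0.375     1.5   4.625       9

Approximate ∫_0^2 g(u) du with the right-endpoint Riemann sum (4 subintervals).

7.375

Δu = 0.5.
Sum = 0.5·[(-0.375) + 1.5 + 4.625 + 9] = 7.375.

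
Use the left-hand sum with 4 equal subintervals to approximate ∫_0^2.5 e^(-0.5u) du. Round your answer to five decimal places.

Δu = (2.5 − 0)/4 = 0.625.
Left endpoints: 0, 0.625, 1.25, 1.875.
f(0) ≈ 1.00000, f(0.625) ≈ 0.73162, f(1.25) ≈ 0.53526, f(1.875) ≈ 0.39161.
Sum = Δu · [f(0) + f(0.625) + f(1.25) + f(1.875)].
Sum ≈ 1.66155.

1.66155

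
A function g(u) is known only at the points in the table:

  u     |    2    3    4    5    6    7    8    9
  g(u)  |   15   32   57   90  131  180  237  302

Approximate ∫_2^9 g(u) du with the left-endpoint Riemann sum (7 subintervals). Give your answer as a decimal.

Δu = 1.
Sum = 1·[15 + 32 + 57 + 90 + 131 + 180 + 237] = 742.

742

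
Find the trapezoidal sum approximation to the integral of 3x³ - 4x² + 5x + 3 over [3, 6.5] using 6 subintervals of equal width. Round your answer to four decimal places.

1049.1969

Δx = (6.5 − 3)/6 = 7/12.
f(3) = 63, f(43/12) = 20657/192, f(25/6) = 12341/72, f(4.75) = 258.015625, f(16/3) = 371, f(71/12) = 296023/576, f(6.5) = 690.375.
T_6 = (Δx/2)·[f(x_0) + 2f(x_1) + ... + 2f(x_{5}) + f(x_6)].
Sum ≈ 1049.1969.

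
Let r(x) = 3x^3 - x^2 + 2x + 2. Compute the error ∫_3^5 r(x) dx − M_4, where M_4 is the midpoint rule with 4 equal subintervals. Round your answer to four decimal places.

Exact integral: ∫_3^5 r(x) dx ≈ 395.333333.
M_4 = 393.875.
Error ≈ 395.333333 − 393.875 ≈ 1.4583.

1.4583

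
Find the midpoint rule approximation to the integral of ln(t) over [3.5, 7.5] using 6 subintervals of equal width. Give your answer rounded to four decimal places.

6.7299

Δt = (7.5 − 3.5)/6 = 2/3.
Midpoints: 23/6, 4.5, 31/6, 35/6, 6.5, 43/6.
f(23/6) ≈ 1.3437, f(4.5) ≈ 1.5041, f(31/6) ≈ 1.6422, f(35/6) ≈ 1.7636, f(6.5) ≈ 1.8718, f(43/6) ≈ 1.9694.
Sum = Δt · [f(23/6) + f(4.5) + f(31/6) + ...].
Sum ≈ 6.7299.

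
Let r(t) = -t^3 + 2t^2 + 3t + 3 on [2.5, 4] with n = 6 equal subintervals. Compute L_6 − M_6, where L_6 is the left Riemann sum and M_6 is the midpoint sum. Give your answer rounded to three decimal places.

L_6 = 0.06640625.
M_6 ≈ -2.79883.
L_6 − M_6 ≈ 2.865.

2.865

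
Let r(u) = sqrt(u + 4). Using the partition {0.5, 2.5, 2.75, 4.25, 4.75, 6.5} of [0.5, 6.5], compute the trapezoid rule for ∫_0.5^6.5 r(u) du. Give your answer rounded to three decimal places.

16.298

Subinterval widths: 2, 0.25, 1.5, 0.5, 1.75.
r(0.5) ≈ 2.121, r(2.5) ≈ 2.550, r(2.75) ≈ 2.598, r(4.25) ≈ 2.872, r(4.75) ≈ 2.958, r(6.5) ≈ 3.240.
On each subinterval the trapezoid contributes (Δu_i/2)·[r(u_{i-1}) + r(u_i)].
Sum ≈ 16.298.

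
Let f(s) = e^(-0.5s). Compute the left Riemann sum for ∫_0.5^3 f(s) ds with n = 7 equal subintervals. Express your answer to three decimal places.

1.214

Δs = (3 − 0.5)/7 = 5/14.
Left endpoints: 0.5, 6/7, 17/14, 11/7, 27/14, 16/7, 37/14.
f(0.5) ≈ 0.779, f(6/7) ≈ 0.651, f(17/14) ≈ 0.545, f(11/7) ≈ 0.456, f(27/14) ≈ 0.381, f(16/7) ≈ 0.319, f(37/14) ≈ 0.267.
Sum = Δs · [f(0.5) + f(6/7) + f(17/14) + ...].
Sum ≈ 1.214.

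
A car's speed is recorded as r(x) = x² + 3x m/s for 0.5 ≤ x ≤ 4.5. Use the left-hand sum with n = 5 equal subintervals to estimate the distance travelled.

Δx = (4.5 − 0.5)/5 = 0.8.
Left endpoints: 0.5, 1.3, 2.1, 2.9, 3.7.
r(0.5) = 1.75, r(1.3) = 5.59, r(2.1) = 10.71, r(2.9) = 17.11, r(3.7) = 24.79.
Sum = Δx · [r(0.5) + r(1.3) + r(2.1) + r(2.9) + r(3.7)].
Sum = 47.96.

47.96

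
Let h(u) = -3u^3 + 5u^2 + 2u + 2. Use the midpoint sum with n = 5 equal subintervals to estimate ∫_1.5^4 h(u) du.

Δu = (4 − 1.5)/5 = 0.5.
Midpoints: 1.75, 2.25, 2.75, 3.25, 3.75.
h(1.75) = 4.734375, h(2.25) = -2.359375, h(2.75) = -17.078125, h(3.25) = -41.671875, h(3.75) = -78.390625.
Sum = Δu · [h(1.75) + h(2.25) + h(2.75) + h(3.25) + h(3.75)].
Sum = -67.3828125.

-67.3828125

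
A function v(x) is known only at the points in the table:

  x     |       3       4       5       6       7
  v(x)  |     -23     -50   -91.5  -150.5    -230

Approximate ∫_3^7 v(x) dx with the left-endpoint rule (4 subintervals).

Δx = 1.
Sum = 1·[(-23) + (-50) + (-91.5) + (-150.5)] = -315.

-315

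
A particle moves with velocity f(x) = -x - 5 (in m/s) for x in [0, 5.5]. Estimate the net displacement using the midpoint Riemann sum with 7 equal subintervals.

-42.625

Δx = (5.5 − 0)/7 = 11/14.
Midpoints: 11/28, 33/28, 55/28, 2.75, 99/28, 121/28, 143/28.
f(11/28) = -151/28, f(33/28) = -173/28, f(55/28) = -195/28, f(2.75) = -7.75, f(99/28) = -239/28, f(121/28) = -261/28, f(143/28) = -283/28.
Sum = Δx · [f(11/28) + f(33/28) + f(55/28) + ...].
Sum = -42.625.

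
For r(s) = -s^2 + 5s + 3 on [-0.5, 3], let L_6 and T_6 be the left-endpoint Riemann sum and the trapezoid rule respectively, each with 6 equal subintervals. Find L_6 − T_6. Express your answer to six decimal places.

-2.552083

L_6 ≈ 20.58275463.
T_6 ≈ 23.13483796.
L_6 − T_6 ≈ -2.552083.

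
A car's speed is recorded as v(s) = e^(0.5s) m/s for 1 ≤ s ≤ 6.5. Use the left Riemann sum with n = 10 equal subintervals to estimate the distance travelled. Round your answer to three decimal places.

Δs = (6.5 − 1)/10 = 0.55.
Left endpoints: 1, 1.55, 2.1, 2.65, 3.2, 3.75, 4.3, 4.85, 5.4, 5.95.
v(1) ≈ 1.649, v(1.55) ≈ 2.171, v(2.1) ≈ 2.858, v(2.65) ≈ 3.762, v(3.2) ≈ 4.953, v(3.75) ≈ 6.521, v(4.3) ≈ 8.585, v(4.85) ≈ 11.302, v(5.4) ≈ 14.880, v(5.95) ≈ 19.590.
Sum = Δs · [v(1) + v(1.55) + v(2.1) + ...].
Sum ≈ 41.948.

41.948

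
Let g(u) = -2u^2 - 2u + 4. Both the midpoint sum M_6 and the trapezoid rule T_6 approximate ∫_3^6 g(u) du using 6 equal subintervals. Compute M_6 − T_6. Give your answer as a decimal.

0.375

M_6 = -140.875.
T_6 = -141.25.
M_6 − T_6 = 0.375.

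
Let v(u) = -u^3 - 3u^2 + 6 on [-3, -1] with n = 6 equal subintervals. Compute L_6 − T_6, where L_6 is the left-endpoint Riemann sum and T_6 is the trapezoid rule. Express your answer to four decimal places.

0.3333

L_6 ≈ 6.444444.
T_6 ≈ 6.111111.
L_6 − T_6 ≈ 0.3333.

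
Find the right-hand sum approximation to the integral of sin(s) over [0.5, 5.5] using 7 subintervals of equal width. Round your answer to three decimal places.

Δs = (5.5 − 0.5)/7 = 5/7.
Right endpoints: 17/14, 27/14, 37/14, 47/14, 57/14, 67/14, 5.5.
f(17/14) ≈ 0.937, f(27/14) ≈ 0.937, f(37/14) ≈ 0.478, f(47/14) ≈ -0.214, f(57/14) ≈ -0.802, f(67/14) ≈ -0.997, f(5.5) ≈ -0.706.
Sum = Δs · [f(17/14) + f(27/14) + f(37/14) + ...].
Sum ≈ -0.262.

-0.262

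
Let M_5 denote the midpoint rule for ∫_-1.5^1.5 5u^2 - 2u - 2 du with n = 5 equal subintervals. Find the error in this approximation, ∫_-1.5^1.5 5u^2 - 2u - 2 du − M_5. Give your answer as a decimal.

0.45

Exact integral: ∫_-1.5^1.5 f(u) du = 5.25.
M_5 = 4.8.
Error = 5.25 − 4.8 = 0.45.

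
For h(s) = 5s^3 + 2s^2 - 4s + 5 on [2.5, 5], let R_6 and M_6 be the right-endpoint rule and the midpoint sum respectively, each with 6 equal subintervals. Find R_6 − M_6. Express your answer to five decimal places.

125.98199

R_6 ≈ 904.2136863.
M_6 ≈ 778.2316985.
R_6 − M_6 ≈ 125.98199.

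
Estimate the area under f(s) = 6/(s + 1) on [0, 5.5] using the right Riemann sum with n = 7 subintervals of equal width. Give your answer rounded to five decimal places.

Δs = (5.5 − 0)/7 = 11/14.
Right endpoints: 11/14, 11/7, 33/14, 22/7, 55/14, 33/7, 5.5.
f(11/14) = 3.36, f(11/7) = 7/3, f(33/14) = 84/47, f(22/7) = 42/29, f(55/14) = 28/23, f(33/7) = 1.05, f(5.5) = 12/13.
Sum = Δs · [f(11/14) + f(11/7) + f(33/14) + ...].
Sum ≈ 9.52232.

9.52232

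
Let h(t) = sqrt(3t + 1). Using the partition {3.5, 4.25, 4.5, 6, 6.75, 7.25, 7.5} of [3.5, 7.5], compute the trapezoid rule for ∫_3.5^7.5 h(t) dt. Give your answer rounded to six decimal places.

16.637102

Subinterval widths: 0.75, 0.25, 1.5, 0.75, 0.5, 0.25.
h(3.5) ≈ 3.391165, h(4.25) ≈ 3.708099, h(4.5) ≈ 3.807887, h(6) ≈ 4.358899, h(6.75) ≈ 4.609772, h(7.25) ≈ 4.769696, h(7.5) ≈ 4.847680.
On each subinterval the trapezoid contributes (Δt_i/2)·[h(t_{i-1}) + h(t_i)].
Sum ≈ 16.637102.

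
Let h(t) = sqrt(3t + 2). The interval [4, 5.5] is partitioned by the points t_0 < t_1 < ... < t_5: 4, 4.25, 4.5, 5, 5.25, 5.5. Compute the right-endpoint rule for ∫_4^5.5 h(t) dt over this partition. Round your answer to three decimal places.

6.135

Subinterval widths: 0.25, 0.25, 0.5, 0.25, 0.25.
Right endpoints: 4.25, 4.5, 5, 5.25, 5.5.
h(4.25) ≈ 3.841, h(4.5) ≈ 3.937, h(5) ≈ 4.123, h(5.25) ≈ 4.213, h(5.5) ≈ 4.301.
Sum = Σ Δt_i · h(t_i).
Sum ≈ 6.135.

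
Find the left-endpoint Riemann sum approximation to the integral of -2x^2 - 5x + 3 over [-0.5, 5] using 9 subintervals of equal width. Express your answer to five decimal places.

-105.94856

Δx = (5 − (-0.5))/9 = 11/18.
Left endpoints: -0.5, 1/9, 13/18, 4/3, 35/18, 23/9, 19/6, 34/9, 79/18.
f(-0.5) = 5, f(1/9) = 196/81, f(13/18) = -134/81, f(4/3) = -65/9, f(35/18) = -1157/81, f(23/9) = -1850/81, f(19/6) = -296/9, f(34/9) = -3599/81, f(79/18) = -4655/81.
Sum = Δx · [f(-0.5) + f(1/9) + f(13/18) + ...].
Sum ≈ -105.94856.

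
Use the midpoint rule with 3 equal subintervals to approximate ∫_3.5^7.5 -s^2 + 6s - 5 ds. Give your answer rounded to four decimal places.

Δs = (7.5 − 3.5)/3 = 4/3.
Midpoints: 25/6, 5.5, 41/6.
f(25/6) = 95/36, f(5.5) = -2.25, f(41/6) = -385/36.
Sum = Δs · [f(25/6) + f(5.5) + f(41/6)].
Sum ≈ -13.7407.

-13.7407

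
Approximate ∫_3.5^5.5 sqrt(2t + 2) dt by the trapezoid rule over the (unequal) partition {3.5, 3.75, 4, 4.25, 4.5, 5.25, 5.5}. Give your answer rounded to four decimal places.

Subinterval widths: 0.25, 0.25, 0.25, 0.25, 0.75, 0.25.
f(3.5) ≈ 3.0000, f(3.75) ≈ 3.0822, f(4) ≈ 3.1623, f(4.25) ≈ 3.2404, f(4.5) ≈ 3.3166, f(5.25) ≈ 3.5355, f(5.5) ≈ 3.6056.
On each subinterval the trapezoid contributes (Δt_i/2)·[f(t_{i-1}) + f(t_i)].
Sum ≈ 6.6230.

6.6230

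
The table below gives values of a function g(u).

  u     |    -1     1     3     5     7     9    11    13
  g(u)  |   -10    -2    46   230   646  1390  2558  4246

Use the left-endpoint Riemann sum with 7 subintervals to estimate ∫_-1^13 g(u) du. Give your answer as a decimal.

Δu = 2.
Sum = 2·[(-10) + (-2) + 46 + 230 + 646 + 1390 + 2558] = 9716.

9716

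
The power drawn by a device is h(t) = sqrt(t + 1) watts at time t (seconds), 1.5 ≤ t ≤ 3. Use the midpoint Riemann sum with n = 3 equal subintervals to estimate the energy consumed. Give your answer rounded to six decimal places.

2.698790

Δt = (3 − 1.5)/3 = 0.5.
Midpoints: 1.75, 2.25, 2.75.
h(1.75) ≈ 1.658312, h(2.25) ≈ 1.802776, h(2.75) ≈ 1.936492.
Sum = Δt · [h(1.75) + h(2.25) + h(2.75)].
Sum ≈ 2.698790.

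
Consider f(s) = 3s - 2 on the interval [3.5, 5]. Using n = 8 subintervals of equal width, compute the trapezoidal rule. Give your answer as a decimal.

16.125

Δs = (5 − 3.5)/8 = 0.1875.
f(3.5) = 8.5, f(3.6875) = 9.0625, f(3.875) = 9.625, f(4.0625) = 10.1875, f(4.25) = 10.75, f(4.4375) = 11.3125, f(4.625) = 11.875, f(4.8125) = 12.4375, f(5) = 13.
T_8 = (Δs/2)·[f(s_0) + 2f(s_1) + ... + 2f(s_{7}) + f(s_8)].
Sum = 16.125.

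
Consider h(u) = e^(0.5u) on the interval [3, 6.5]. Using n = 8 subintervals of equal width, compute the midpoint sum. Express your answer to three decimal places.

42.532

Δu = (6.5 − 3)/8 = 0.4375.
Midpoints: 3.21875, 3.65625, 4.09375, 4.53125, 4.96875, 5.40625, 5.84375, 6.28125.
h(3.21875) ≈ 5.000, h(3.65625) ≈ 6.222, h(4.09375) ≈ 7.744, h(4.53125) ≈ 9.637, h(4.96875) ≈ 11.994, h(5.40625) ≈ 14.926, h(5.84375) ≈ 18.576, h(6.28125) ≈ 23.118.
Sum = Δu · [h(3.21875) + h(3.65625) + h(4.09375) + ...].
Sum ≈ 42.532.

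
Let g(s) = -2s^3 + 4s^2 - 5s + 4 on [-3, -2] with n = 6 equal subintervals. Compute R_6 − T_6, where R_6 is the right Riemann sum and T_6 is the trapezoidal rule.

R_6 ≈ 69.171296.
T_6 ≈ 74.421296.
R_6 − T_6 = -5.25.

-5.25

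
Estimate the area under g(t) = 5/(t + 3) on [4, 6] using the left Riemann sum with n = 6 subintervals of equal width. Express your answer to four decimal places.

Δt = (6 − 4)/6 = 1/3.
Left endpoints: 4, 13/3, 14/3, 5, 16/3, 17/3.
g(4) = 5/7, g(13/3) = 15/22, g(14/3) = 15/23, g(5) = 0.625, g(16/3) = 0.6, g(17/3) = 15/26.
Sum = Δt · [g(4) + g(13/3) + g(14/3) + ...].
Sum ≈ 1.2834.

1.2834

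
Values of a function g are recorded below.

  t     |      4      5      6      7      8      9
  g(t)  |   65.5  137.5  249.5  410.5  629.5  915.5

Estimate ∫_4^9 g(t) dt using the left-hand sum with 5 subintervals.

Δt = 1.
Sum = 1·[65.5 + 137.5 + 249.5 + 410.5 + 629.5] = 1492.5.

1492.5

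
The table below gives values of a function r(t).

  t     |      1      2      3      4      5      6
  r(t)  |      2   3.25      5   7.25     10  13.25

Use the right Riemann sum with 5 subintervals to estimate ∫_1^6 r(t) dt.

38.75

Δt = 1.
Sum = 1·[3.25 + 5 + 7.25 + 10 + 13.25] = 38.75.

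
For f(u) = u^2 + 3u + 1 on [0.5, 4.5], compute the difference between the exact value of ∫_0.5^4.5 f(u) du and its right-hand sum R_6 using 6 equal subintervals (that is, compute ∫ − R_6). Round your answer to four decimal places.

-10.9630

Exact integral: ∫_0.5^4.5 f(u) du ≈ 64.333333.
R_6 ≈ 75.296296.
Error ≈ 64.333333 − 75.296296 ≈ -10.9630.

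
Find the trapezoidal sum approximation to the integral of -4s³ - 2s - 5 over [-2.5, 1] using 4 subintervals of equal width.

Δs = (1 − (-2.5))/4 = 0.875.
f(-2.5) = 62.5, f(-1.625) = 15.4140625, f(-0.75) = -1.8125, f(0.125) = -5.2578125, f(1) = -11.
T_4 = (Δs/2)·[f(s_0) + 2f(s_1) + 2f(s_2) + 2f(s_3) + f(s_4)].
Sum = 29.83203125.

29.83203125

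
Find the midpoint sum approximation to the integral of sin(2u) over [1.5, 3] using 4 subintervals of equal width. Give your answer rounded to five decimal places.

Δu = (3 − 1.5)/4 = 0.375.
Midpoints: 1.6875, 2.0625, 2.4375, 2.8125.
f(1.6875) ≈ -0.23129, f(2.0625) ≈ -0.83239, f(2.4375) ≈ -0.98681, f(2.8125) ≈ -0.61168.
Sum = Δu · [f(1.6875) + f(2.0625) + f(2.4375) + f(2.8125)].
Sum ≈ -0.99832.

-0.99832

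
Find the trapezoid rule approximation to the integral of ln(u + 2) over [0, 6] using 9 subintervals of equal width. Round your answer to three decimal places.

9.235

Δu = (6 − 0)/9 = 2/3.
f(0) ≈ 0.693, f(2/3) ≈ 0.981, f(4/3) ≈ 1.204, f(2) ≈ 1.386, f(8/3) ≈ 1.540, f(10/3) ≈ 1.674, f(4) ≈ 1.792, f(14/3) ≈ 1.897, f(16/3) ≈ 1.992, f(6) ≈ 2.079.
T_9 = (Δu/2)·[f(u_0) + 2f(u_1) + ... + 2f(u_{8}) + f(u_9)].
Sum ≈ 9.235.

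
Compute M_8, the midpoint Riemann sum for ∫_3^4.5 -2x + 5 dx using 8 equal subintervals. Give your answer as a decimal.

-3.75

Δx = (4.5 − 3)/8 = 0.1875.
Midpoints: 3.09375, 3.28125, 3.46875, 3.65625, 3.84375, 4.03125, 4.21875, 4.40625.
f(3.09375) = -1.1875, f(3.28125) = -1.5625, f(3.46875) = -1.9375, f(3.65625) = -2.3125, f(3.84375) = -2.6875, f(4.03125) = -3.0625, f(4.21875) = -3.4375, f(4.40625) = -3.8125.
Sum = Δx · [f(3.09375) + f(3.28125) + f(3.46875) + ...].
Sum = -3.75.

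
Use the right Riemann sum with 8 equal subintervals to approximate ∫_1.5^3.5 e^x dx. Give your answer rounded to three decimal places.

32.362

Δx = (3.5 − 1.5)/8 = 0.25.
Right endpoints: 1.75, 2, 2.25, 2.5, 2.75, 3, 3.25, 3.5.
f(1.75) ≈ 5.755, f(2) ≈ 7.389, f(2.25) ≈ 9.488, f(2.5) ≈ 12.182, f(2.75) ≈ 15.643, f(3) ≈ 20.086, f(3.25) ≈ 25.790, f(3.5) ≈ 33.115.
Sum = Δx · [f(1.75) + f(2) + f(2.25) + ...].
Sum ≈ 32.362.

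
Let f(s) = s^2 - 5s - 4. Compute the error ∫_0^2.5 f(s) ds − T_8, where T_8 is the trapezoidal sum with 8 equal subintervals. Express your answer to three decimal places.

Exact integral: ∫_0^2.5 f(s) ds ≈ -20.41667.
T_8 ≈ -20.37598.
Error ≈ -20.41667 − (-20.37598) ≈ -0.041.

-0.041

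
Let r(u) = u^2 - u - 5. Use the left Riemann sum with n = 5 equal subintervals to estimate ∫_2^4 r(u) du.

0.72

Δu = (4 − 2)/5 = 0.4.
Left endpoints: 2, 2.4, 2.8, 3.2, 3.6.
r(2) = -3, r(2.4) = -1.64, r(2.8) = 0.04, r(3.2) = 2.04, r(3.6) = 4.36.
Sum = Δu · [r(2) + r(2.4) + r(2.8) + r(3.2) + r(3.6)].
Sum = 0.72.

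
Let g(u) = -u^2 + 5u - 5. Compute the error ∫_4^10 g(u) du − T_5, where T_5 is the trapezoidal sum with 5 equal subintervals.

Exact integral: ∫_4^10 g(u) du = -132.
T_5 = -133.44.
Error = -132 − (-133.44) = 1.44.

1.44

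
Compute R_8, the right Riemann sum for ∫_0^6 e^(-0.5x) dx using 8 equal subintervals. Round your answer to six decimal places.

Δx = (6 − 0)/8 = 0.75.
Right endpoints: 0.75, 1.5, 2.25, 3, 3.75, 4.5, 5.25, 6.
f(0.75) ≈ 0.687289, f(1.5) ≈ 0.472367, f(2.25) ≈ 0.324652, f(3) ≈ 0.223130, f(3.75) ≈ 0.153355, f(4.5) ≈ 0.105399, f(5.25) ≈ 0.072440, f(6) ≈ 0.049787.
Sum = Δx · [f(0.75) + f(1.5) + f(2.25) + ...].
Sum ≈ 1.566315.

1.566315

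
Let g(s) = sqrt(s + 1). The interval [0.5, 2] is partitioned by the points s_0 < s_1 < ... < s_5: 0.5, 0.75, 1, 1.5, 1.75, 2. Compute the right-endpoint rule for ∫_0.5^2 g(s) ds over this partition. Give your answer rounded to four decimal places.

2.3224

Subinterval widths: 0.25, 0.25, 0.5, 0.25, 0.25.
Right endpoints: 0.75, 1, 1.5, 1.75, 2.
g(0.75) ≈ 1.3229, g(1) ≈ 1.4142, g(1.5) ≈ 1.5811, g(1.75) ≈ 1.6583, g(2) ≈ 1.7321.
Sum = Σ Δs_i · g(s_i).
Sum ≈ 2.3224.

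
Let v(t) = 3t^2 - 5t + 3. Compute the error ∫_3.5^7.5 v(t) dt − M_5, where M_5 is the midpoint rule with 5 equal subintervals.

Exact integral: ∫_3.5^7.5 v(t) dt = 281.
M_5 = 280.36.
Error = 281 − 280.36 = 0.64.

0.64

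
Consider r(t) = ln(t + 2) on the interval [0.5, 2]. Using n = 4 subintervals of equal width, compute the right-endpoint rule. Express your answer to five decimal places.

1.84082

Δt = (2 − 0.5)/4 = 0.375.
Right endpoints: 0.875, 1.25, 1.625, 2.
r(0.875) ≈ 1.05605, r(1.25) ≈ 1.17865, r(1.625) ≈ 1.28785, r(2) ≈ 1.38629.
Sum = Δt · [r(0.875) + r(1.25) + r(1.625) + r(2)].
Sum ≈ 1.84082.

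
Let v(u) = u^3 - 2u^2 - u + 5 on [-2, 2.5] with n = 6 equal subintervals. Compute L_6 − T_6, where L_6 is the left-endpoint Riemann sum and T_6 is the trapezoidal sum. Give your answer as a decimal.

L_6 = 5.37890625.
T_6 = 10.86328125.
L_6 − T_6 = -5.484375.

-5.484375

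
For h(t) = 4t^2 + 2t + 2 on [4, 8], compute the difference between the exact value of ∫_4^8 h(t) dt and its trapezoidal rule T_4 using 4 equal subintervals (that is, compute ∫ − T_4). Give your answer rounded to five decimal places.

Exact integral: ∫_4^8 h(t) dt ≈ 653.3333333.
T_4 = 656.
Error ≈ 653.3333333 − 656 ≈ -2.66667.

-2.66667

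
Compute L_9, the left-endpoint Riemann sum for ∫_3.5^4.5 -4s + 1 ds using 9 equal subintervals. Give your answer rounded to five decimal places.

Δs = (4.5 − 3.5)/9 = 1/9.
Left endpoints: 3.5, 65/18, 67/18, 23/6, 71/18, 73/18, 25/6, 77/18, 79/18.
f(3.5) = -13, f(65/18) = -121/9, f(67/18) = -125/9, f(23/6) = -43/3, f(71/18) = -133/9, f(73/18) = -137/9, f(25/6) = -47/3, f(77/18) = -145/9, f(79/18) = -149/9.
Sum = Δs · [f(3.5) + f(65/18) + f(67/18) + ...].
Sum ≈ -14.77778.

-14.77778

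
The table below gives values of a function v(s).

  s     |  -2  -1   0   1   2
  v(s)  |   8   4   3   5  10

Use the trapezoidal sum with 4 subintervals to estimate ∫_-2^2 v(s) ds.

Δs = 1.
T_4 = (1/2)·[8 + 2·4 + 2·3 + 2·5 + 10] = 21.

21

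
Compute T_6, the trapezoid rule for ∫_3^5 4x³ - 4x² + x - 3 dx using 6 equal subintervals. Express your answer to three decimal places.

416.963

Δx = (5 − 3)/6 = 1/3.
f(3) = 72, f(10/3) = 2809/27, f(11/3) = 3890/27, f(4) = 193, f(13/3) = 6796/27, f(14/3) = 8669/27, f(5) = 402.
T_6 = (Δx/2)·[f(x_0) + 2f(x_1) + ... + 2f(x_{5}) + f(x_6)].
Sum ≈ 416.963.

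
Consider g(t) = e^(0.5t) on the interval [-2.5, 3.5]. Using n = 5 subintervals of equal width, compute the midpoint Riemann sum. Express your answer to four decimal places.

10.7739

Δt = (3.5 − (-2.5))/5 = 1.2.
Midpoints: -1.9, -0.7, 0.5, 1.7, 2.9.
g(-1.9) ≈ 0.3867, g(-0.7) ≈ 0.7047, g(0.5) ≈ 1.2840, g(1.7) ≈ 2.3396, g(2.9) ≈ 4.2631.
Sum = Δt · [g(-1.9) + g(-0.7) + g(0.5) + g(1.7) + g(2.9)].
Sum ≈ 10.7739.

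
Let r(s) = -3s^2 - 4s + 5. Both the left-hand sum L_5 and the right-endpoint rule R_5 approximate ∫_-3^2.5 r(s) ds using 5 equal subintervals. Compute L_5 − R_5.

L_5 = -5.39.
R_5 = -20.515.
L_5 − R_5 = 15.125.

15.125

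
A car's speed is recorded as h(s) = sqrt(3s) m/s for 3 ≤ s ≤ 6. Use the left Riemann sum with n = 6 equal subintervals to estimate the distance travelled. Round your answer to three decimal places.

10.657

Δs = (6 − 3)/6 = 0.5.
Left endpoints: 3, 3.5, 4, 4.5, 5, 5.5.
h(3) ≈ 3.000, h(3.5) ≈ 3.240, h(4) ≈ 3.464, h(4.5) ≈ 3.674, h(5) ≈ 3.873, h(5.5) ≈ 4.062.
Sum = Δs · [h(3) + h(3.5) + h(4) + ...].
Sum ≈ 10.657.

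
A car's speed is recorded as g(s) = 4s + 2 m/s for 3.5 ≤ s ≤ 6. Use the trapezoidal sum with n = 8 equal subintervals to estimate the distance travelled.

Δs = (6 − 3.5)/8 = 0.3125.
g(3.5) = 16, g(3.8125) = 17.25, g(4.125) = 18.5, g(4.4375) = 19.75, g(4.75) = 21, g(5.0625) = 22.25, g(5.375) = 23.5, g(5.6875) = 24.75, g(6) = 26.
T_8 = (Δs/2)·[g(s_0) + 2g(s_1) + ... + 2g(s_{7}) + g(s_8)].
Sum = 52.5.

52.5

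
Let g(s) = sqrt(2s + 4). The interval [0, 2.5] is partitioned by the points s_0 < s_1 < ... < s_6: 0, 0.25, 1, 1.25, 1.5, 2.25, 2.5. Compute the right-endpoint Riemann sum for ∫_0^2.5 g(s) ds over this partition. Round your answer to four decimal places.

6.6029

Subinterval widths: 0.25, 0.75, 0.25, 0.25, 0.75, 0.25.
Right endpoints: 0.25, 1, 1.25, 1.5, 2.25, 2.5.
g(0.25) ≈ 2.1213, g(1) ≈ 2.4495, g(1.25) ≈ 2.5495, g(1.5) ≈ 2.6458, g(2.25) ≈ 2.9155, g(2.5) ≈ 3.0000.
Sum = Σ Δs_i · g(s_i).
Sum ≈ 6.6029.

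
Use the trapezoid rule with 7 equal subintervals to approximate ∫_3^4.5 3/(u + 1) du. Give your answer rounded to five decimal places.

Δu = (4.5 − 3)/7 = 3/14.
f(3) = 0.75, f(45/14) = 42/59, f(24/7) = 21/31, f(51/14) = 42/65, f(27/7) = 21/34, f(57/14) = 42/71, f(30/7) = 21/37, f(4.5) = 6/11.
T_7 = (Δu/2)·[f(u_0) + 2f(u_1) + ... + 2f(u_{6}) + f(u_7)].
Sum ≈ 0.95570.

0.95570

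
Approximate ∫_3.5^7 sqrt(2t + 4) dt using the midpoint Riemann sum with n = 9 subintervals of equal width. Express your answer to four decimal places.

Δt = (7 − 3.5)/9 = 7/18.
Midpoints: 133/36, 49/12, 161/36, 175/36, 5.25, 203/36, 217/36, 77/12, 245/36.
f(133/36) ≈ 3.3747, f(49/12) ≈ 3.4881, f(161/36) ≈ 3.5978, f(175/36) ≈ 3.7044, f(5.25) ≈ 3.8079, f(203/36) ≈ 3.9087, f(217/36) ≈ 4.0069, f(77/12) ≈ 4.1028, f(245/36) ≈ 4.1966.
Sum = Δt · [f(133/36) + f(49/12) + f(161/36) + ...].
Sum ≈ 13.2953.

13.2953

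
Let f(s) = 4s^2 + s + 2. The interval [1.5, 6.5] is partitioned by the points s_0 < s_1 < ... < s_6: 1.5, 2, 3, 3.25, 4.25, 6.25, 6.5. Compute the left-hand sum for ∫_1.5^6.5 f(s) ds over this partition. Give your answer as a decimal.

282.125

Subinterval widths: 0.5, 1, 0.25, 1, 2, 0.25.
Left endpoints: 1.5, 2, 3, 3.25, 4.25, 6.25.
f(1.5) = 12.5, f(2) = 20, f(3) = 41, f(3.25) = 47.5, f(4.25) = 78.5, f(6.25) = 164.5.
Sum = Σ Δs_i · f(s_i).
Sum = 282.125.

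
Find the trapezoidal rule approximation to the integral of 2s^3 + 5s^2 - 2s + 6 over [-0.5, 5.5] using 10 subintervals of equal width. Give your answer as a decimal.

Δs = (5.5 − (-0.5))/10 = 0.6.
f(-0.5) = 8, f(0.1) = 5.852, f(0.7) = 7.736, f(1.3) = 16.244, f(1.9) = 33.968, f(2.5) = 63.5, f(3.1) = 107.432, f(3.7) = 168.356, f(4.3) = 248.864, f(4.9) = 351.548, f(5.5) = 479.
T_10 = (Δs/2)·[f(s_0) + 2f(s_1) + ... + 2f(s_{9}) + f(s_10)].
Sum = 748.2.

748.2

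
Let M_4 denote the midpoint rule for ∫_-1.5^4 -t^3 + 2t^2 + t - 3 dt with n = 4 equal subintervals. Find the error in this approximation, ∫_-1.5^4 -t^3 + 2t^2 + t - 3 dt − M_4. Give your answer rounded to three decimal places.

-1.516

Exact integral: ∫_-1.5^4 f(t) dt ≈ -27.44271.
M_4 ≈ -25.92627.
Error ≈ -27.44271 − (-25.92627) ≈ -1.516.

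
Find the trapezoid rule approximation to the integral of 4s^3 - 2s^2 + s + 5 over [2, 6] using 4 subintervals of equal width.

1208

Δs = (6 − 2)/4 = 1.
f(2) = 31, f(3) = 98, f(4) = 233, f(5) = 460, f(6) = 803.
T_4 = (Δs/2)·[f(s_0) + 2f(s_1) + 2f(s_2) + 2f(s_3) + f(s_4)].
Sum = 1208.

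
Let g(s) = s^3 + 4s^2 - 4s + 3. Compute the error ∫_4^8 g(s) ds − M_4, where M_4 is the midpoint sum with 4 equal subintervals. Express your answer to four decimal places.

7.3333

Exact integral: ∫_4^8 g(s) ds ≈ 1473.333333.
M_4 = 1466.
Error ≈ 1473.333333 − 1466 ≈ 7.3333.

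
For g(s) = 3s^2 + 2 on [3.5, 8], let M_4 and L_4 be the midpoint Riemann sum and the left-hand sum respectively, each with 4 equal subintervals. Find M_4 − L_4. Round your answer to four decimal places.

M_4 ≈ 476.701172.
L_4 = 393.64453125.
M_4 − L_4 ≈ 83.0566.

83.0566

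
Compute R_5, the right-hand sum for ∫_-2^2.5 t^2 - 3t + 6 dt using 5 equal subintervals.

27.045

Δt = (2.5 − (-2))/5 = 0.9.
Right endpoints: -1.1, -0.2, 0.7, 1.6, 2.5.
f(-1.1) = 10.51, f(-0.2) = 6.64, f(0.7) = 4.39, f(1.6) = 3.76, f(2.5) = 4.75.
Sum = Δt · [f(-1.1) + f(-0.2) + f(0.7) + f(1.6) + f(2.5)].
Sum = 27.045.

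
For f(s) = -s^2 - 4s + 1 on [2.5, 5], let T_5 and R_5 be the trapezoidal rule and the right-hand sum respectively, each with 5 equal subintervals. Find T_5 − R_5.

T_5 = -71.5625.
R_5 = -78.75.
T_5 − R_5 = 7.1875.

7.1875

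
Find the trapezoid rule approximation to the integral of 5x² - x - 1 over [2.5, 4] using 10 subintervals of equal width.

Δx = (4 − 2.5)/10 = 0.15.
f(2.5) = 27.75, f(2.65) = 31.4625, f(2.8) = 35.4, f(2.95) = 39.5625, f(3.1) = 43.95, f(3.25) = 48.5625, f(3.4) = 53.4, f(3.55) = 58.4625, f(3.7) = 63.75, f(3.85) = 69.2625, f(4) = 75.
T_10 = (Δx/2)·[f(x_0) + 2f(x_1) + ... + 2f(x_{9}) + f(x_10)].
Sum = 74.278125.

74.278125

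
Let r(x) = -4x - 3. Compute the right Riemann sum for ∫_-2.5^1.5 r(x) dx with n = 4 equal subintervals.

-12

Δx = (1.5 − (-2.5))/4 = 1.
Right endpoints: -1.5, -0.5, 0.5, 1.5.
r(-1.5) = 3, r(-0.5) = -1, r(0.5) = -5, r(1.5) = -9.
Sum = Δx · [r(-1.5) + r(-0.5) + r(0.5) + r(1.5)].
Sum = -12.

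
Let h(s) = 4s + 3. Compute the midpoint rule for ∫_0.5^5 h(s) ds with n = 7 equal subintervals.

63

Δs = (5 − 0.5)/7 = 9/14.
Midpoints: 23/28, 41/28, 59/28, 2.75, 95/28, 113/28, 131/28.
h(23/28) = 44/7, h(41/28) = 62/7, h(59/28) = 80/7, h(2.75) = 14, h(95/28) = 116/7, h(113/28) = 134/7, h(131/28) = 152/7.
Sum = Δs · [h(23/28) + h(41/28) + h(59/28) + ...].
Sum = 63.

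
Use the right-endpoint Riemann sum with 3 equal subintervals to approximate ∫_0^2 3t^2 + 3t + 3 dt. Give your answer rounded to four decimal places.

Δt = (2 − 0)/3 = 2/3.
Right endpoints: 2/3, 4/3, 2.
f(2/3) = 19/3, f(4/3) = 37/3, f(2) = 21.
Sum = Δt · [f(2/3) + f(4/3) + f(2)].
Sum ≈ 26.4444.

26.4444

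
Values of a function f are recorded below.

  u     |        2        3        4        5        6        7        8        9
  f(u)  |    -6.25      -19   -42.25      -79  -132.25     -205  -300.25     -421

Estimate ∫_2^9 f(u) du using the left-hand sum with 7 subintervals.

-784

Δu = 1.
Sum = 1·[(-6.25) + (-19) + (-42.25) + (-79) + (-132.25) + (-205) + (-300.25)] = -784.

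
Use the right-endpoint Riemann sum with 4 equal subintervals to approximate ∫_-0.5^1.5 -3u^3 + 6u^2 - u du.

2.25

Δu = (1.5 − (-0.5))/4 = 0.5.
Right endpoints: 0, 0.5, 1, 1.5.
f(0) = 0, f(0.5) = 0.625, f(1) = 2, f(1.5) = 1.875.
Sum = Δu · [f(0) + f(0.5) + f(1) + f(1.5)].
Sum = 2.25.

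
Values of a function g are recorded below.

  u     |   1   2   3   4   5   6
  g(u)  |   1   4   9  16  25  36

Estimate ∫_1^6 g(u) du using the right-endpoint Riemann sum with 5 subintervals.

90

Δu = 1.
Sum = 1·[4 + 9 + 16 + 25 + 36] = 90.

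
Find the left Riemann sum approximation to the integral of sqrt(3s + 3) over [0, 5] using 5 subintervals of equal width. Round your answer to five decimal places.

Δs = (5 − 0)/5 = 1.
Left endpoints: 0, 1, 2, 3, 4.
f(0) ≈ 1.73205, f(1) ≈ 2.44949, f(2) ≈ 3.00000, f(3) ≈ 3.46410, f(4) ≈ 3.87298.
Sum = Δs · [f(0) + f(1) + f(2) + f(3) + f(4)].
Sum ≈ 14.51863.

14.51863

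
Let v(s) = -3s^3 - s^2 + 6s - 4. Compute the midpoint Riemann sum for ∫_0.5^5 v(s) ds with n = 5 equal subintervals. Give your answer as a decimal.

Δs = (5 − 0.5)/5 = 0.9.
Midpoints: 0.95, 1.85, 2.75, 3.65, 4.55.
v(0.95) = -1.774625, v(1.85) = -15.317375, v(2.75) = -57.453125, v(3.65) = -141.303875, v(4.55) = -279.991625.
Sum = Δs · [v(0.95) + v(1.85) + v(2.75) + v(3.65) + v(4.55)].
Sum = -446.2565625.

-446.2565625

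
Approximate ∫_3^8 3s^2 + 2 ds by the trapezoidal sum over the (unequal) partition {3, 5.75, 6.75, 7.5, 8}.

506.171875

Subinterval widths: 2.75, 1, 0.75, 0.5.
f(3) = 29, f(5.75) = 101.1875, f(6.75) = 138.6875, f(7.5) = 170.75, f(8) = 194.
On each subinterval the trapezoid contributes (Δs_i/2)·[f(s_{i-1}) + f(s_i)].
Sum = 506.171875.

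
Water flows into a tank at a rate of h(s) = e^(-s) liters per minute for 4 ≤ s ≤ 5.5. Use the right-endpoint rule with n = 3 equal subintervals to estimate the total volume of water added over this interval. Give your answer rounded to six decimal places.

Δs = (5.5 − 4)/3 = 0.5.
Right endpoints: 4.5, 5, 5.5.
h(4.5) ≈ 0.011109, h(5) ≈ 0.006738, h(5.5) ≈ 0.004087.
Sum = Δs · [h(4.5) + h(5) + h(5.5)].
Sum ≈ 0.010967.

0.010967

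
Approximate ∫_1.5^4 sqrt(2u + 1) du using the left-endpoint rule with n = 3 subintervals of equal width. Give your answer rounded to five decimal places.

Δu = (4 − 1.5)/3 = 5/6.
Left endpoints: 1.5, 7/3, 19/6.
f(1.5) ≈ 2.00000, f(7/3) ≈ 2.38048, f(19/6) ≈ 2.70801.
Sum = Δu · [f(1.5) + f(7/3) + f(19/6)].
Sum ≈ 5.90707.

5.90707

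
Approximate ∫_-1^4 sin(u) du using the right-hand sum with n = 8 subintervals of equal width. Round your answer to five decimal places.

Δu = (4 − (-1))/8 = 0.625.
Right endpoints: -0.375, 0.25, 0.875, 1.5, 2.125, 2.75, 3.375, 4.
f(-0.375) ≈ -0.36627, f(0.25) ≈ 0.24740, f(0.875) ≈ 0.76754, f(1.5) ≈ 0.99749, f(2.125) ≈ 0.85032, f(2.75) ≈ 0.38166, f(3.375) ≈ -0.23129, f(4) ≈ -0.75680.
Sum = Δu · [f(-0.375) + f(0.25) + f(0.875) + ...].
Sum ≈ 1.18128.

1.18128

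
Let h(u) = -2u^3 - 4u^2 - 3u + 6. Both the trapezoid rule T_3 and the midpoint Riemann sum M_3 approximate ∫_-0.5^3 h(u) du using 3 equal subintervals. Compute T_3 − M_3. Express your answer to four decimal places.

T_3 ≈ -77.891204.
M_3 ≈ -64.195023.
T_3 − M_3 ≈ -13.6962.

-13.6962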